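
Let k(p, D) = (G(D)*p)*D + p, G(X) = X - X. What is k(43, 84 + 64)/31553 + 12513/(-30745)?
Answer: -9151178/22560395 ≈ -0.40563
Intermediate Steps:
G(X) = 0
k(p, D) = p (k(p, D) = (0*p)*D + p = 0*D + p = 0 + p = p)
k(43, 84 + 64)/31553 + 12513/(-30745) = 43/31553 + 12513/(-30745) = 43*(1/31553) + 12513*(-1/30745) = 43/31553 - 291/715 = -9151178/22560395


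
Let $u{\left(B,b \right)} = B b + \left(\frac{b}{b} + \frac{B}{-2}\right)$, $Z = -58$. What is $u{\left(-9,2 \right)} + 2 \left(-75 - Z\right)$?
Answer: $- \frac{93}{2} \approx -46.5$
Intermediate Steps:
$u{\left(B,b \right)} = 1 - \frac{B}{2} + B b$ ($u{\left(B,b \right)} = B b + \left(1 + B \left(- \frac{1}{2}\right)\right) = B b - \left(-1 + \frac{B}{2}\right) = 1 - \frac{B}{2} + B b$)
$u{\left(-9,2 \right)} + 2 \left(-75 - Z\right) = \left(1 - - \frac{9}{2} - 18\right) + 2 \left(-75 - -58\right) = \left(1 + \frac{9}{2} - 18\right) + 2 \left(-75 + 58\right) = - \frac{25}{2} + 2 \left(-17\right) = - \frac{25}{2} - 34 = - \frac{93}{2}$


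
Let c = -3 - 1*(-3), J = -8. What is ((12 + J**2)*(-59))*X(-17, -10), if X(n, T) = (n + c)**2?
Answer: -1295876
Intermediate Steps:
c = 0 (c = -3 + 3 = 0)
X(n, T) = n**2 (X(n, T) = (n + 0)**2 = n**2)
((12 + J**2)*(-59))*X(-17, -10) = ((12 + (-8)**2)*(-59))*(-17)**2 = ((12 + 64)*(-59))*289 = (76*(-59))*289 = -4484*289 = -1295876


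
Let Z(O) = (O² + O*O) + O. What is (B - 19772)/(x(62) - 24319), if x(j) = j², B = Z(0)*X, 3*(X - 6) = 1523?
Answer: 19772/20475 ≈ 0.96567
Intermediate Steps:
X = 1541/3 (X = 6 + (⅓)*1523 = 6 + 1523/3 = 1541/3 ≈ 513.67)
Z(O) = O + 2*O² (Z(O) = (O² + O²) + O = 2*O² + O = O + 2*O²)
B = 0 (B = (0*(1 + 2*0))*(1541/3) = (0*(1 + 0))*(1541/3) = (0*1)*(1541/3) = 0*(1541/3) = 0)
(B - 19772)/(x(62) - 24319) = (0 - 19772)/(62² - 24319) = -19772/(3844 - 24319) = -19772/(-20475) = -19772*(-1/20475) = 19772/20475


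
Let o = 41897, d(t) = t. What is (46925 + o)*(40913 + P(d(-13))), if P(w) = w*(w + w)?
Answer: 3663996322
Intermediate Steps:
P(w) = 2*w² (P(w) = w*(2*w) = 2*w²)
(46925 + o)*(40913 + P(d(-13))) = (46925 + 41897)*(40913 + 2*(-13)²) = 88822*(40913 + 2*169) = 88822*(40913 + 338) = 88822*41251 = 3663996322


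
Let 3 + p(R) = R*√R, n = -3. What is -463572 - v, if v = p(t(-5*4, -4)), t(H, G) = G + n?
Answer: -463569 + 7*I*√7 ≈ -4.6357e+5 + 18.52*I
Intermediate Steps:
t(H, G) = -3 + G (t(H, G) = G - 3 = -3 + G)
p(R) = -3 + R^(3/2) (p(R) = -3 + R*√R = -3 + R^(3/2))
v = -3 - 7*I*√7 (v = -3 + (-3 - 4)^(3/2) = -3 + (-7)^(3/2) = -3 - 7*I*√7 ≈ -3.0 - 18.52*I)
-463572 - v = -463572 - (-3 - 7*I*√7) = -463572 + (3 + 7*I*√7) = -463569 + 7*I*√7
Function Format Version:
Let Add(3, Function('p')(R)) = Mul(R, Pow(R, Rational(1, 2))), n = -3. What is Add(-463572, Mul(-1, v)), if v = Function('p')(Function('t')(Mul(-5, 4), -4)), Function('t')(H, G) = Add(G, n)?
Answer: Add(-463569, Mul(7, I, Pow(7, Rational(1, 2)))) ≈ Add(-4.6357e+5, Mul(18.520, I))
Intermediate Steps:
Function('t')(H, G) = Add(-3, G) (Function('t')(H, G) = Add(G, -3) = Add(-3, G))
Function('p')(R) = Add(-3, Pow(R, Rational(3, 2))) (Function('p')(R) = Add(-3, Mul(R, Pow(R, Rational(1, 2)))) = Add(-3, Pow(R, Rational(3, 2))))
v = Add(-3, Mul(-7, I, Pow(7, Rational(1, 2)))) (v = Add(-3, Pow(Add(-3, -4), Rational(3, 2))) = Add(-3, Pow(-7, Rational(3, 2))) = Add(-3, Mul(-7, I, Pow(7, Rational(1, 2)))) ≈ Add(-3.0000, Mul(-18.520, I)))
Add(-463572, Mul(-1, v)) = Add(-463572, Mul(-1, Add(-3, Mul(-7, I, Pow(7, Rational(1, 2)))))) = Add(-463572, Add(3, Mul(7, I, Pow(7, Rational(1, 2))))) = Add(-463569, Mul(7, I, Pow(7, Rational(1, 2))))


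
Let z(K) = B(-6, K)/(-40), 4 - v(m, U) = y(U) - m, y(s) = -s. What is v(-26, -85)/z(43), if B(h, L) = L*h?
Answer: -2140/129 ≈ -16.589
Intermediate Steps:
v(m, U) = 4 + U + m (v(m, U) = 4 - (-U - m) = 4 + (U + m) = 4 + U + m)
z(K) = 3*K/20 (z(K) = (K*(-6))/(-40) = -6*K*(-1/40) = 3*K/20)
v(-26, -85)/z(43) = (4 - 85 - 26)/(((3/20)*43)) = -107/129/20 = -107*20/129 = -2140/129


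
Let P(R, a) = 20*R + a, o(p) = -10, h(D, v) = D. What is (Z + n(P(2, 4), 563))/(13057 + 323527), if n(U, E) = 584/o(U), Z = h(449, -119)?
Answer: 1953/1682920 ≈ 0.0011605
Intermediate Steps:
Z = 449
P(R, a) = a + 20*R
n(U, E) = -292/5 (n(U, E) = 584/(-10) = 584*(-1/10) = -292/5)
(Z + n(P(2, 4), 563))/(13057 + 323527) = (449 - 292/5)/(13057 + 323527) = (1953/5)/336584 = (1953/5)*(1/336584) = 1953/1682920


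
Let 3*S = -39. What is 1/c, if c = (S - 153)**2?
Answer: 1/27556 ≈ 3.6290e-5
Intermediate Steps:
S = -13 (S = (1/3)*(-39) = -13)
c = 27556 (c = (-13 - 153)**2 = (-166)**2 = 27556)
1/c = 1/27556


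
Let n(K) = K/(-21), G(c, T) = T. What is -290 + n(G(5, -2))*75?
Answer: -1980/7 ≈ -282.86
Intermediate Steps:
n(K) = -K/21 (n(K) = K*(-1/21) = -K/21)
-290 + n(G(5, -2))*75 = -290 - 1/21*(-2)*75 = -290 + (2/21)*75 = -290 + 50/7 = -1980/7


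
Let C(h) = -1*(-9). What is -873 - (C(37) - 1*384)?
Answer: -498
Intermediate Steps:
C(h) = 9
-873 - (C(37) - 1*384) = -873 - (9 - 1*384) = -873 - (9 - 384) = -873 - 1*(-375) = -873 + 375 = -498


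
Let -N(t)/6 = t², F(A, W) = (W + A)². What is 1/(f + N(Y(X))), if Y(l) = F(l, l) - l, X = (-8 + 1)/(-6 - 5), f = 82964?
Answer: 14641/1214590958 ≈ 1.2054e-5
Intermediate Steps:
F(A, W) = (A + W)²
X = 7/11 (X = -7/(-11) = -7*(-1/11) = 7/11 ≈ 0.63636)
Y(l) = -l + 4*l² (Y(l) = (l + l)² - l = (2*l)² - l = 4*l² - l = -l + 4*l²)
N(t) = -6*t²
1/(f + N(Y(X))) = 1/(82964 - 6*49*(-1 + 4*(7/11))²/121) = 1/(82964 - 6*49*(-1 + 28/11)²/121) = 1/(82964 - 6*((7/11)*(17/11))²) = 1/(82964 - 6*(119/121)²) = 1/(82964 - 6*14161/14641) = 1/(82964 - 84966/14641) = 1/(1214590958/14641) = 14641/1214590958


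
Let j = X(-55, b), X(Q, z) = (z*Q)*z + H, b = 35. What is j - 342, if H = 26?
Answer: -67691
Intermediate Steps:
X(Q, z) = 26 + Q*z**2 (X(Q, z) = (z*Q)*z + 26 = (Q*z)*z + 26 = Q*z**2 + 26 = 26 + Q*z**2)
j = -67349 (j = 26 - 55*35**2 = 26 - 55*1225 = 26 - 67375 = -67349)
j - 342 = -67349 - 342 = -67691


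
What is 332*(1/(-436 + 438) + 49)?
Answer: 16434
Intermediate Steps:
332*(1/(-436 + 438) + 49) = 332*(1/2 + 49) = 332*(99/2) = 16434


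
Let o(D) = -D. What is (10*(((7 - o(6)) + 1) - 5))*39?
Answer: 3510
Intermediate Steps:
(10*(((7 - o(6)) + 1) - 5))*39 = (10*(((7 - (-1)*6) + 1) - 5))*39 = (10*(((7 - 1*(-6)) + 1) - 5))*39 = (10*(((7 + 6) + 1) - 5))*39 = (10*((13 + 1) - 5))*39 = (10*(14 - 5))*39 = (10*9)*39 = 90*39 = 3510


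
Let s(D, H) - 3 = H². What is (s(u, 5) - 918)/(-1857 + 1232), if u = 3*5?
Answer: 178/125 ≈ 1.4240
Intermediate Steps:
u = 15
s(D, H) = 3 + H²
(s(u, 5) - 918)/(-1857 + 1232) = ((3 + 5²) - 918)/(-1857 + 1232) = ((3 + 25) - 918)/(-625) = (28 - 918)*(-1/625) = -890*(-1/625) = 178/125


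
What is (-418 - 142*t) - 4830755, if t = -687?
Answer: -4733619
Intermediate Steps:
(-418 - 142*t) - 4830755 = (-418 - 142*(-687)) - 4830755 = (-418 + 97554) - 4830755 = 97136 - 4830755 = -4733619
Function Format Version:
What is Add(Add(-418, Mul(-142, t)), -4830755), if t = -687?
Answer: -4733619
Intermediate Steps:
Add(Add(-418, Mul(-142, t)), -4830755) = Add(Add(-418, Mul(-142, -687)), -4830755) = Add(Add(-418, 97554), -4830755) = Add(97136, -4830755) = -4733619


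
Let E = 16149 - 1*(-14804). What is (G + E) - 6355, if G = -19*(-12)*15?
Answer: 28018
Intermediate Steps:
E = 30953 (E = 16149 + 14804 = 30953)
G = 3420 (G = 228*15 = 3420)
(G + E) - 6355 = (3420 + 30953) - 6355 = 34373 - 6355 = 28018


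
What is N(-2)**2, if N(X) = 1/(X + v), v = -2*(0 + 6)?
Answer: 1/196 ≈ 0.0051020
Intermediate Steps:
v = -12 (v = -2*6 = -12)
N(X) = 1/(-12 + X) (N(X) = 1/(X - 12) = 1/(-12 + X))
N(-2)**2 = (1/(-12 - 2))**2 = (1/(-14))**2 = (-1/14)**2 = 1/196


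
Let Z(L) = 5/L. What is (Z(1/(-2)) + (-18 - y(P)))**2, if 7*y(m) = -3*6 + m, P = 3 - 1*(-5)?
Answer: 34596/49 ≈ 706.04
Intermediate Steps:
P = 8 (P = 3 + 5 = 8)
y(m) = -18/7 + m/7 (y(m) = (-3*6 + m)/7 = (-18 + m)/7 = -18/7 + m/7)
(Z(1/(-2)) + (-18 - y(P)))**2 = (5/(1/(-2)) + (-18 - (-18/7 + (1/7)*8)))**2 = (5/(-1/2) + (-18 - (-18/7 + 8/7)))**2 = (5*(-2) + (-18 - 1*(-10/7)))**2 = (-10 + (-18 + 10/7))**2 = (-10 - 116/7)**2 = (-186/7)**2 = 34596/49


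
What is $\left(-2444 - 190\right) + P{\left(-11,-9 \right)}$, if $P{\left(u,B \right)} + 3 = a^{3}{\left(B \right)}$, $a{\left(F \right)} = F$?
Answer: $-3366$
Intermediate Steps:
$P{\left(u,B \right)} = -3 + B^{3}$
$\left(-2444 - 190\right) + P{\left(-11,-9 \right)} = \left(-2444 - 190\right) + \left(-3 + \left(-9\right)^{3}\right) = -2634 - 732 = -3366$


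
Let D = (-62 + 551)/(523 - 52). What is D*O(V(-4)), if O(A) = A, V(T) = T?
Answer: -652/157 ≈ -4.1529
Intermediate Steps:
D = 163/157 (D = 489/471 = 489*(1/471) = 163/157 ≈ 1.0382)
D*O(V(-4)) = (163/157)*(-4) = -652/157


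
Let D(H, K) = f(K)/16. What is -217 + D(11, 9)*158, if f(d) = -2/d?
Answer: -7891/36 ≈ -219.19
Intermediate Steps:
D(H, K) = -1/(8*K) (D(H, K) = -2/K/16 = -2/K*(1/16) = -1/(8*K))
-217 + D(11, 9)*158 = -217 - 1/8/9*158 = -217 - 1/8*1/9*158 = -217 - 1/72*158 = -217 - 79/36 = -7891/36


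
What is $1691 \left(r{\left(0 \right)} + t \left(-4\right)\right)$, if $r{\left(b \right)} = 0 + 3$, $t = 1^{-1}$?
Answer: $-1691$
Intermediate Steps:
$t = 1$
$r{\left(b \right)} = 3$
$1691 \left(r{\left(0 \right)} + t \left(-4\right)\right) = 1691 \left(3 + 1 \left(-4\right)\right) = 1691 \left(3 - 4\right) = 1691 \left(-1\right) = -1691$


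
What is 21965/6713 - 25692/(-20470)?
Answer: 311046973/68707555 ≈ 4.5271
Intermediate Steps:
21965/6713 - 25692/(-20470) = 21965*(1/6713) - 25692*(-1/20470) = 21965/6713 + 12846/10235 = 311046973/68707555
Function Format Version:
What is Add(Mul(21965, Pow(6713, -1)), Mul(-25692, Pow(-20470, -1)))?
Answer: Rational(311046973, 68707555) ≈ 4.5271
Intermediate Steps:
Add(Mul(21965, Pow(6713, -1)), Mul(-25692, Pow(-20470, -1))) = Add(Mul(21965, Rational(1, 6713)), Mul(-25692, Rational(-1, 20470))) = Add(Rational(21965, 6713), Rational(12846, 10235)) = Rational(311046973, 68707555)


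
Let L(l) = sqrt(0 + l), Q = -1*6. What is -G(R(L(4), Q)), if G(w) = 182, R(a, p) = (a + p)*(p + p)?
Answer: -182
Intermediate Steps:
Q = -6
L(l) = sqrt(l)
R(a, p) = 2*p*(a + p) (R(a, p) = (a + p)*(2*p) = 2*p*(a + p))
-G(R(L(4), Q)) = -1*182 = -182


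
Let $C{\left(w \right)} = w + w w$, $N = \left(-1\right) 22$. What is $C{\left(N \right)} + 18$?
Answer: $480$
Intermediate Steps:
$N = -22$
$C{\left(w \right)} = w + w^{2}$
$C{\left(N \right)} + 18 = - 22 \left(1 - 22\right) + 18 = \left(-22\right) \left(-21\right) + 18 = 462 + 18 = 480$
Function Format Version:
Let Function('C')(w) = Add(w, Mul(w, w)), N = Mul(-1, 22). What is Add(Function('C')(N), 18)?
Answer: 480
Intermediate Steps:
N = -22
Function('C')(w) = Add(w, Pow(w, 2))
Add(Function('C')(N), 18) = Add(Mul(-22, Add(1, -22)), 18) = Add(Mul(-22, -21), 18) = Add(462, 18) = 480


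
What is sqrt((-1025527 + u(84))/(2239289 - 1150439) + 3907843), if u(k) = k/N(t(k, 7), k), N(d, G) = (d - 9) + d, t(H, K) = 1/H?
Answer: sqrt(26340002105083479779694)/82099290 ≈ 1976.8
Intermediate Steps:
N(d, G) = -9 + 2*d (N(d, G) = (-9 + d) + d = -9 + 2*d)
u(k) = k/(-9 + 2/k)
sqrt((-1025527 + u(84))/(2239289 - 1150439) + 3907843) = sqrt((-1025527 - 1*84**2/(-2 + 9*84))/(2239289 - 1150439) + 3907843) = sqrt((-1025527 - 1*7056/(-2 + 756))/1088850 + 3907843) = sqrt((-1025527 - 1*7056/754)*(1/1088850) + 3907843) = sqrt((-1025527 - 1*7056*1/754)*(1/1088850) + 3907843) = sqrt((-1025527 - 3528/377)*(1/1088850) + 3907843) = sqrt(-386627207/377*1/1088850 + 3907843) = sqrt(-386627207/410496450 + 3907843) = sqrt(1604155292030143/410496450) = sqrt(26340002105083479779694)/82099290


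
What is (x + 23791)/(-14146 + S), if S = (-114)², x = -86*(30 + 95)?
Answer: -567/50 ≈ -11.340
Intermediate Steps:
x = -10750 (x = -86*125 = -10750)
S = 12996
(x + 23791)/(-14146 + S) = (-10750 + 23791)/(-14146 + 12996) = 13041/(-1150) = 13041*(-1/1150) = -567/50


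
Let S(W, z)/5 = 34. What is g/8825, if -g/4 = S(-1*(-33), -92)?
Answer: -136/1765 ≈ -0.077054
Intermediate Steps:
S(W, z) = 170 (S(W, z) = 5*34 = 170)
g = -680 (g = -4*170 = -680)
g/8825 = -680/8825 = -680*1/8825 = -136/1765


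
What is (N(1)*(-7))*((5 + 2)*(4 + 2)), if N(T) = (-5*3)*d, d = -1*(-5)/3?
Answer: 7350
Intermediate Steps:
d = 5/3 (d = 5*(⅓) = 5/3 ≈ 1.6667)
N(T) = -25 (N(T) = -5*3*(5/3) = -15*5/3 = -25)
(N(1)*(-7))*((5 + 2)*(4 + 2)) = (-25*(-7))*((5 + 2)*(4 + 2)) = 175*(7*6) = 175*42 = 7350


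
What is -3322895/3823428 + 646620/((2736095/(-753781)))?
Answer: -372717127406381837/2092252446732 ≈ -1.7814e+5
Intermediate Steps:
-3322895/3823428 + 646620/((2736095/(-753781))) = -3322895*1/3823428 + 646620/((2736095*(-1/753781))) = -3322895/3823428 + 646620/(-2736095/753781) = -3322895/3823428 + 646620*(-753781/2736095) = -3322895/3823428 - 97481974044/547219 = -372717127406381837/2092252446732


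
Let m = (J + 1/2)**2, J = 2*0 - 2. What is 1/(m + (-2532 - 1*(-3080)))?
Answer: 4/2201 ≈ 0.0018174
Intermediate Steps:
J = -2 (J = 0 - 2 = -2)
m = 9/4 (m = (-2 + 1/2)**2 = (-3/2)**2 = 9/4 ≈ 2.2500)
1/(m + (-2532 - 1*(-3080))) = 1/(9/4 + (-2532 - 1*(-3080))) = 1/(9/4 + (-2532 + 3080)) = 1/(9/4 + 548) = 1/(2201/4) = 4/2201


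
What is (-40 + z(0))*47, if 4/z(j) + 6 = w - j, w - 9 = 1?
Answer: -1833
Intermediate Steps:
w = 10 (w = 9 + 1 = 10)
z(j) = 4/(4 - j) (z(j) = 4/(-6 + (10 - j)) = 4/(4 - j))
(-40 + z(0))*47 = (-40 - 4/(-4 + 0))*47 = (-40 - 4/(-4))*47 = (-40 - 4*(-¼))*47 = (-40 + 1)*47 = -39*47 = -1833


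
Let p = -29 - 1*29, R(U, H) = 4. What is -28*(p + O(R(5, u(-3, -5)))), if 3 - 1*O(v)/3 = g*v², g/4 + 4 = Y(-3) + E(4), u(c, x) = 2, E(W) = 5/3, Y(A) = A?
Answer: -27300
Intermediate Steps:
E(W) = 5/3 (E(W) = 5*(⅓) = 5/3)
p = -58 (p = -29 - 29 = -58)
g = -64/3 (g = -16 + 4*(-3 + 5/3) = -16 + 4*(-4/3) = -16 - 16/3 = -64/3 ≈ -21.333)
O(v) = 9 + 64*v² (O(v) = 9 - (-64)*v² = 9 + 64*v²)
-28*(p + O(R(5, u(-3, -5)))) = -28*(-58 + (9 + 64*4²)) = -28*(-58 + (9 + 64*16)) = -28*(-58 + (9 + 1024)) = -28*(-58 + 1033) = -28*975 = -27300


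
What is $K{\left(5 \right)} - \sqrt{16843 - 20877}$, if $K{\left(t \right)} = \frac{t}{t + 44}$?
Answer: $\frac{5}{49} - i \sqrt{4034} \approx 0.10204 - 63.514 i$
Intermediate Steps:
$K{\left(t \right)} = \frac{t}{44 + t}$
$K{\left(5 \right)} - \sqrt{16843 - 20877} = \frac{5}{44 + 5} - \sqrt{16843 - 20877} = \frac{5}{49} - \sqrt{-4034} = 5 \cdot \frac{1}{49} - i \sqrt{4034} = \frac{5}{49} - i \sqrt{4034}$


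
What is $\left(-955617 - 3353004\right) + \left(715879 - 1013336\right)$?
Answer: $-4606078$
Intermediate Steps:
$\left(-955617 - 3353004\right) + \left(715879 - 1013336\right) = -4308621 - 297457 = -4606078$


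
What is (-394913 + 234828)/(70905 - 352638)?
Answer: 160085/281733 ≈ 0.56822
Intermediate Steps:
(-394913 + 234828)/(70905 - 352638) = -160085/(-281733) = -160085*(-1/281733) = 160085/281733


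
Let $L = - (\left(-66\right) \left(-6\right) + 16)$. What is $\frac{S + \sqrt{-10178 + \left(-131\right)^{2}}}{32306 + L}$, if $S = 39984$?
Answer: $\frac{19992}{15947} + \frac{\sqrt{6983}}{31894} \approx 1.2563$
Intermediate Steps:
$L = -412$ ($L = - (396 + 16) = \left(-1\right) 412 = -412$)
$\frac{S + \sqrt{-10178 + \left(-131\right)^{2}}}{32306 + L} = \frac{39984 + \sqrt{-10178 + \left(-131\right)^{2}}}{32306 - 412} = \frac{39984 + \sqrt{-10178 + 17161}}{31894} = \left(39984 + \sqrt{6983}\right) \frac{1}{31894} = \frac{19992}{15947} + \frac{\sqrt{6983}}{31894}$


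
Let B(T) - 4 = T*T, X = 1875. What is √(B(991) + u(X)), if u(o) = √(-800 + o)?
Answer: √(982085 + 5*√43) ≈ 991.02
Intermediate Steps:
B(T) = 4 + T² (B(T) = 4 + T*T = 4 + T²)
√(B(991) + u(X)) = √((4 + 991²) + √(-800 + 1875)) = √((4 + 982081) + √1075) = √(982085 + 5*√43)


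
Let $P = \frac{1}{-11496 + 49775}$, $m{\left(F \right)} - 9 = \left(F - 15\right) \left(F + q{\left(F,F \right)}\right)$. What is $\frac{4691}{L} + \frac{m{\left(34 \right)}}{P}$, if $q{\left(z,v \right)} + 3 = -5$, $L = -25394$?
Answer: $\frac{488944629087}{25394} \approx 1.9254 \cdot 10^{7}$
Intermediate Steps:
$q{\left(z,v \right)} = -8$ ($q{\left(z,v \right)} = -3 - 5 = -8$)
$m{\left(F \right)} = 9 + \left(-15 + F\right) \left(-8 + F\right)$ ($m{\left(F \right)} = 9 + \left(F - 15\right) \left(F - 8\right) = 9 + \left(-15 + F\right) \left(-8 + F\right)$)
$P = \frac{1}{38279} \approx 2.6124 \cdot 10^{-5}$
$\frac{4691}{L} + \frac{m{\left(34 \right)}}{P} = \frac{4691}{-25394} + \left(129 + 34^{2} - 782\right) \frac{1}{\frac{1}{38279}} = 4691 \left(- \frac{1}{25394}\right) + \left(129 + 1156 - 782\right) 38279 = - \frac{4691}{25394} + 503 \cdot 38279 = - \frac{4691}{25394} + 19254337 = \frac{488944629087}{25394}$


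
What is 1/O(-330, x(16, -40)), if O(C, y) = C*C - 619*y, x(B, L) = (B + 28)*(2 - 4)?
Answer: 1/163372 ≈ 6.1210e-6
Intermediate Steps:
x(B, L) = -56 - 2*B (x(B, L) = (28 + B)*(-2) = -56 - 2*B)
O(C, y) = C² - 619*y
1/O(-330, x(16, -40)) = 1/((-330)² - 619*(-56 - 2*16)) = 1/(108900 - 619*(-56 - 32)) = 1/(108900 - 619*(-88)) = 1/(108900 + 54472) = 1/163372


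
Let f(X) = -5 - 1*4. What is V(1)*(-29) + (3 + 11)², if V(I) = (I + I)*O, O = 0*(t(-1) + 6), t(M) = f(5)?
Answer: 196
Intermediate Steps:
f(X) = -9 (f(X) = -5 - 4 = -9)
t(M) = -9
O = 0 (O = 0*(-9 + 6) = 0*(-3) = 0)
V(I) = 0 (V(I) = (I + I)*0 = (2*I)*0 = 0)
V(1)*(-29) + (3 + 11)² = 0*(-29) + (3 + 11)² = 0 + 14² = 0 + 196 = 196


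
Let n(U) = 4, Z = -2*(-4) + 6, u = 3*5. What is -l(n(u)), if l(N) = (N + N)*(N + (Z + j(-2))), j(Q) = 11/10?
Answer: -764/5 ≈ -152.80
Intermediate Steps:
j(Q) = 11/10 (j(Q) = 11*(⅒) = 11/10)
u = 15
Z = 14 (Z = 8 + 6 = 14)
l(N) = 2*N*(151/10 + N) (l(N) = (N + N)*(N + (14 + 11/10)) = (2*N)*(N + 151/10) = (2*N)*(151/10 + N) = 2*N*(151/10 + N))
-l(n(u)) = -4*(151 + 10*4)/5 = -4*(151 + 40)/5 = -4*191/5 = -1*764/5 = -764/5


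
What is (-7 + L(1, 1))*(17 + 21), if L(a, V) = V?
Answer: -228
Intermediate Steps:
(-7 + L(1, 1))*(17 + 21) = (-7 + 1)*(17 + 21) = -6*38 = -228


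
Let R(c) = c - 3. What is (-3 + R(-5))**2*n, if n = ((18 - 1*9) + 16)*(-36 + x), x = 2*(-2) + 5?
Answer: -105875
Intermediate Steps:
R(c) = -3 + c
x = 1 (x = -4 + 5 = 1)
n = -875 (n = ((18 - 1*9) + 16)*(-36 + 1) = ((18 - 9) + 16)*(-35) = (9 + 16)*(-35) = 25*(-35) = -875)
(-3 + R(-5))**2*n = (-3 + (-3 - 5))**2*(-875) = (-3 - 8)**2*(-875) = (-11)**2*(-875) = 121*(-875) = -105875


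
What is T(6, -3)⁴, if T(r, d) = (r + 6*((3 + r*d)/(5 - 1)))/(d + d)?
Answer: 14641/256 ≈ 57.191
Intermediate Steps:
T(r, d) = (9/2 + r + 3*d*r/2)/(2*d) (T(r, d) = (r + 6*((3 + d*r)/4))/((2*d)) = (r + 6*((3 + d*r)*(¼)))*(1/(2*d)) = (r + 6*(¾ + d*r/4))*(1/(2*d)) = (r + (9/2 + 3*d*r/2))*(1/(2*d)) = (9/2 + r + 3*d*r/2)*(1/(2*d)) = (9/2 + r + 3*d*r/2)/(2*d))
T(6, -3)⁴ = ((¼)*(9 + 2*6 + 3*(-3)*6)/(-3))⁴ = ((¼)*(-⅓)*(9 + 12 - 54))⁴ = ((¼)*(-⅓)*(-33))⁴ = (11/4)⁴ = 14641/256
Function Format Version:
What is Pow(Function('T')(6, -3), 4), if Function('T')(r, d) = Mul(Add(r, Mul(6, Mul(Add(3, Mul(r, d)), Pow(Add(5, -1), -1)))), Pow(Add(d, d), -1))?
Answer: Rational(14641, 256) ≈ 57.191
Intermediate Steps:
Function('T')(r, d) = Mul(Rational(1, 2), Pow(d, -1), Add(Rational(9, 2), r, Mul(Rational(3, 2), d, r))) (Function('T')(r, d) = Mul(Add(r, Mul(6, Mul(Add(3, Mul(d, r)), Pow(4, -1)))), Pow(Mul(2, d), -1)) = Mul(Add(r, Mul(6, Mul(Add(3, Mul(d, r)), Rational(1, 4)))), Mul(Rational(1, 2), Pow(d, -1))) = Mul(Add(r, Mul(6, Add(Rational(3, 4), Mul(Rational(1, 4), d, r)))), Mul(Rational(1, 2), Pow(d, -1))) = Mul(Add(r, Add(Rational(9, 2), Mul(Rational(3, 2), d, r))), Mul(Rational(1, 2), Pow(d, -1))) = Mul(Add(Rational(9, 2), r, Mul(Rational(3, 2), d, r)), Mul(Rational(1, 2), Pow(d, -1))) = Mul(Rational(1, 2), Pow(d, -1), Add(Rational(9, 2), r, Mul(Rational(3, 2), d, r))))
Pow(Function('T')(6, -3), 4) = Pow(Mul(Rational(1, 4), Pow(-3, -1), Add(9, Mul(2, 6), Mul(3, -3, 6))), 4) = Pow(Mul(Rational(1, 4), Rational(-1, 3), Add(9, 12, -54)), 4) = Pow(Mul(Rational(1, 4), Rational(-1, 3), -33), 4) = Pow(Rational(11, 4), 4) = Rational(14641, 256)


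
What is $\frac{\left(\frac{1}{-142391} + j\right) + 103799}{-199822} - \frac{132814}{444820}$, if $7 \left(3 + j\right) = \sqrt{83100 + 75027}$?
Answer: $- \frac{1294150787274991}{1582049836887205} - \frac{\sqrt{158127}}{1398754} \approx -0.81831$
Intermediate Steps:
$j = -3 + \frac{\sqrt{158127}}{7}$ ($j = -3 + \frac{\sqrt{83100 + 75027}}{7} = -3 + \frac{\sqrt{158127}}{7} \approx 53.807$)
$\frac{\left(\frac{1}{-142391} + j\right) + 103799}{-199822} - \frac{132814}{444820} = \frac{\left(\frac{1}{-142391} - \left(3 - \frac{\sqrt{158127}}{7}\right)\right) + 103799}{-199822} - \frac{132814}{444820} = \left(\left(- \frac{1}{142391} - \left(3 - \frac{\sqrt{158127}}{7}\right)\right) + 103799\right) \left(- \frac{1}{199822}\right) - \frac{66407}{222410} = \left(\left(- \frac{427174}{142391} + \frac{\sqrt{158127}}{7}\right) + 103799\right) \left(- \frac{1}{199822}\right) - \frac{66407}{222410} = \left(\frac{14779616235}{142391} + \frac{\sqrt{158127}}{7}\right) \left(- \frac{1}{199822}\right) - \frac{66407}{222410} = \left(- \frac{14779616235}{28452854402} - \frac{\sqrt{158127}}{1398754}\right) - \frac{66407}{222410} = - \frac{1294150787274991}{1582049836887205} - \frac{\sqrt{158127}}{1398754}$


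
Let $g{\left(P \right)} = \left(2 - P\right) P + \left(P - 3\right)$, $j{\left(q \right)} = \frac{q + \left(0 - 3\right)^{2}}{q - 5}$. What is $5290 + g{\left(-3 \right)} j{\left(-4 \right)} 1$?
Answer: $\frac{15905}{3} \approx 5301.7$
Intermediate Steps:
$j{\left(q \right)} = \frac{9 + q}{-5 + q}$ ($j{\left(q \right)} = \frac{q + \left(-3\right)^{2}}{-5 + q} = \frac{q + 9}{-5 + q} = \frac{9 + q}{-5 + q}$)
$g{\left(P \right)} = -3 + P + P \left(2 - P\right)$ ($g{\left(P \right)} = P \left(2 - P\right) + \left(-3 + P\right) = -3 + P + P \left(2 - P\right)$)
$5290 + g{\left(-3 \right)} j{\left(-4 \right)} 1 = 5290 + \left(-3 - \left(-3\right)^{2} + 3 \left(-3\right)\right) \frac{9 - 4}{-5 - 4} \cdot 1 = 5290 + \left(-3 - 9 - 9\right) \frac{1}{-9} \cdot 5 \cdot 1 = 5290 + \left(-3 - 9 - 9\right) \left(\left(- \frac{1}{9}\right) 5\right) 1 = 5290 + \left(-21\right) \left(- \frac{5}{9}\right) 1 = 5290 + \frac{35}{3} \cdot 1 = 5290 + \frac{35}{3} = \frac{15905}{3}$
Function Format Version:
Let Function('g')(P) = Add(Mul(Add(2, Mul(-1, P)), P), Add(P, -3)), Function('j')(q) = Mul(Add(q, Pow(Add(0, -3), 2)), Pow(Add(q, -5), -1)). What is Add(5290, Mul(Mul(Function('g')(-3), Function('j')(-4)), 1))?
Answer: Rational(15905, 3) ≈ 5301.7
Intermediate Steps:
Function('j')(q) = Mul(Pow(Add(-5, q), -1), Add(9, q)) (Function('j')(q) = Mul(Add(q, Pow(-3, 2)), Pow(Add(-5, q), -1)) = Mul(Add(q, 9), Pow(Add(-5, q), -1)) = Mul(Add(9, q), Pow(Add(-5, q), -1)) = Mul(Pow(Add(-5, q), -1), Add(9, q)))
Function('g')(P) = Add(-3, P, Mul(P, Add(2, Mul(-1, P)))) (Function('g')(P) = Add(Mul(P, Add(2, Mul(-1, P))), Add(-3, P)) = Add(-3, P, Mul(P, Add(2, Mul(-1, P)))))
Add(5290, Mul(Mul(Function('g')(-3), Function('j')(-4)), 1)) = Add(5290, Mul(Mul(Add(-3, Mul(-1, Pow(-3, 2)), Mul(3, -3)), Mul(Pow(Add(-5, -4), -1), Add(9, -4))), 1)) = Add(5290, Mul(Mul(Add(-3, Mul(-1, 9), -9), Mul(Pow(-9, -1), 5)), 1)) = Add(5290, Mul(Mul(Add(-3, -9, -9), Mul(Rational(-1, 9), 5)), 1)) = Add(5290, Mul(Mul(-21, Rational(-5, 9)), 1)) = Add(5290, Mul(Rational(35, 3), 1)) = Add(5290, Rational(35, 3)) = Rational(15905, 3)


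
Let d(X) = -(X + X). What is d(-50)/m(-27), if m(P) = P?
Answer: -100/27 ≈ -3.7037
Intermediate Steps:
d(X) = -2*X
d(-50)/m(-27) = -2*(-50)/(-27) = 100*(-1/27) = -100/27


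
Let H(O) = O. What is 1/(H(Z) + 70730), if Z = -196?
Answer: 1/70534 ≈ 1.4178e-5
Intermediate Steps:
1/(H(Z) + 70730) = 1/(-196 + 70730) = 1/70534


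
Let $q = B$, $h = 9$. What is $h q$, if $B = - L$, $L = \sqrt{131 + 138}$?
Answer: $- 9 \sqrt{269} \approx -147.61$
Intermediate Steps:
$L = \sqrt{269} \approx 16.401$
$B = - \sqrt{269} \approx -16.401$
$q = - \sqrt{269} \approx -16.401$
$h q = 9 \left(- \sqrt{269}\right) = - 9 \sqrt{269}$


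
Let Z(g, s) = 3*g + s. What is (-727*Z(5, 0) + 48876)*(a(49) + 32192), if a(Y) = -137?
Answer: 1217160405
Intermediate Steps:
Z(g, s) = s + 3*g
(-727*Z(5, 0) + 48876)*(a(49) + 32192) = (-727*(0 + 3*5) + 48876)*(-137 + 32192) = (-727*(0 + 15) + 48876)*32055 = (-727*15 + 48876)*32055 = (-10905 + 48876)*32055 = 37971*32055 = 1217160405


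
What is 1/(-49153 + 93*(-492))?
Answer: -1/94909 ≈ -1.0536e-5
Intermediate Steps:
1/(-49153 + 93*(-492)) = 1/(-49153 - 45756) = 1/(-94909) = -1/94909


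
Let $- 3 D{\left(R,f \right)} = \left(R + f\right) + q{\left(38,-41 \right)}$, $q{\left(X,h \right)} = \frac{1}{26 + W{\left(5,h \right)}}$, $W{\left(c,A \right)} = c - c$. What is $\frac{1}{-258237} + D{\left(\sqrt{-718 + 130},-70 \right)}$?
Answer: $\frac{156577675}{6714162} - \frac{14 i \sqrt{3}}{3} \approx 23.32 - 8.0829 i$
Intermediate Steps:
$W{\left(c,A \right)} = 0$
$q{\left(X,h \right)} = \frac{1}{26}$ ($q{\left(X,h \right)} = \frac{1}{26 + 0} = \frac{1}{26}$)
$D{\left(R,f \right)} = - \frac{1}{78} - \frac{R}{3} - \frac{f}{3}$ ($D{\left(R,f \right)} = - \frac{\left(R + f\right) + \frac{1}{26}}{3} = - \frac{\frac{1}{26} + R + f}{3} = - \frac{1}{78} - \frac{R}{3} - \frac{f}{3}$)
$\frac{1}{-258237} + D{\left(\sqrt{-718 + 130},-70 \right)} = \frac{1}{-258237} - \left(- \frac{1819}{78} + \frac{\sqrt{-718 + 130}}{3}\right) = - \frac{1}{258237} - \left(- \frac{1819}{78} + \frac{14 i \sqrt{3}}{3}\right) = - \frac{1}{258237} + \left(\frac{1819}{78} - \frac{14 i \sqrt{3}}{3}\right) = \frac{156577675}{6714162} - \frac{14 i \sqrt{3}}{3}$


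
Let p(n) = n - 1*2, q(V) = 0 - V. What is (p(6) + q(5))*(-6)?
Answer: 6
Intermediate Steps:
q(V) = -V
p(n) = -2 + n (p(n) = n - 2 = -2 + n)
(p(6) + q(5))*(-6) = ((-2 + 6) - 1*5)*(-6) = (4 - 5)*(-6) = -1*(-6) = 6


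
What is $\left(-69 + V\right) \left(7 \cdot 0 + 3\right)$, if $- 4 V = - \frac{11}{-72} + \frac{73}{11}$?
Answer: $- \frac{223969}{1056} \approx -212.09$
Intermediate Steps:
$V = - \frac{5377}{3168}$ ($V = - \frac{- \frac{11}{-72} + \frac{73}{11}}{4} = - \frac{\left(-11\right) \left(- \frac{1}{72}\right) + 73 \cdot \frac{1}{11}}{4} = - \frac{\frac{11}{72} + \frac{73}{11}}{4} = \left(- \frac{1}{4}\right) \frac{5377}{792} = - \frac{5377}{3168} \approx -1.6973$)
$\left(-69 + V\right) \left(7 \cdot 0 + 3\right) = \left(-69 - \frac{5377}{3168}\right) \left(7 \cdot 0 + 3\right) = - \frac{223969 \left(0 + 3\right)}{3168} = \left(- \frac{223969}{3168}\right) 3 = - \frac{223969}{1056}$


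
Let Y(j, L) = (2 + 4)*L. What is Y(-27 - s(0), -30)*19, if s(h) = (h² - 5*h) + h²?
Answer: -3420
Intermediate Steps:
s(h) = -5*h + 2*h²
Y(j, L) = 6*L
Y(-27 - s(0), -30)*19 = (6*(-30))*19 = -180*19 = -3420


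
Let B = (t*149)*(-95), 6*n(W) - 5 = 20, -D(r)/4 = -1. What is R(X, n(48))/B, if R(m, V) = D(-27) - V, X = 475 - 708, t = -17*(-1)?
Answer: 1/1443810 ≈ 6.9261e-7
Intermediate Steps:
D(r) = 4 (D(r) = -4*(-1) = 4)
n(W) = 25/6 (n(W) = 5/6 + (1/6)*20 = 5/6 + 10/3 = 25/6)
t = 17
X = -233
B = -240635 (B = (17*149)*(-95) = 2533*(-95) = -240635)
R(m, V) = 4 - V
R(X, n(48))/B = (4 - 1*25/6)/(-240635) = (4 - 25/6)*(-1/240635) = -1/6*(-1/240635) = 1/1443810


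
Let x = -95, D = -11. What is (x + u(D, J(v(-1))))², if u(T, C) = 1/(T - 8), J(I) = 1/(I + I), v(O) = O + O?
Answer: 3261636/361 ≈ 9035.0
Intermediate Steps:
v(O) = 2*O
J(I) = 1/(2*I)
u(T, C) = 1/(-8 + T)
(x + u(D, J(v(-1))))² = (-95 + 1/(-8 - 11))² = (-95 + 1/(-19))² = (-95 - 1/19)² = (-1806/19)² = 3261636/361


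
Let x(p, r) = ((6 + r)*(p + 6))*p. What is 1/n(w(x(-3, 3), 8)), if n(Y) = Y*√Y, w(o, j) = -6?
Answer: I*√6/36 ≈ 0.068041*I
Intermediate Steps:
x(p, r) = p*(6 + p)*(6 + r) (x(p, r) = ((6 + r)*(6 + p))*p = ((6 + p)*(6 + r))*p = p*(6 + p)*(6 + r))
n(Y) = Y^(3/2)
1/n(w(x(-3, 3), 8)) = 1/((-6)^(3/2)) = 1/(-6*I*√6) = I*√6/36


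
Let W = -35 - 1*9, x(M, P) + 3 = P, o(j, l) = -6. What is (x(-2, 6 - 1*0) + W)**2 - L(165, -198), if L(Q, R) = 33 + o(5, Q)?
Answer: 1654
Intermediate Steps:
x(M, P) = -3 + P
W = -44 (W = -35 - 9 = -44)
L(Q, R) = 27 (L(Q, R) = 33 - 6 = 27)
(x(-2, 6 - 1*0) + W)**2 - L(165, -198) = ((-3 + (6 - 1*0)) - 44)**2 - 1*27 = ((-3 + (6 + 0)) - 44)**2 - 27 = ((-3 + 6) - 44)**2 - 27 = (3 - 44)**2 - 27 = (-41)**2 - 27 = 1681 - 27 = 1654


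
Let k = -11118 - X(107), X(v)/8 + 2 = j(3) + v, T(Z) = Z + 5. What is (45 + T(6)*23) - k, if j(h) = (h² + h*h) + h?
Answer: 12424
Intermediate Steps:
T(Z) = 5 + Z
j(h) = h + 2*h² (j(h) = (h² + h²) + h = 2*h² + h = h + 2*h²)
X(v) = 152 + 8*v (X(v) = -16 + 8*(3*(1 + 2*3) + v) = -16 + 8*(3*(1 + 6) + v) = -16 + 8*(3*7 + v) = -16 + 8*(21 + v) = -16 + (168 + 8*v) = 152 + 8*v)
k = -12126 (k = -11118 - (152 + 8*107) = -11118 - (152 + 856) = -11118 - 1*1008 = -11118 - 1008 = -12126)
(45 + T(6)*23) - k = (45 + (5 + 6)*23) - 1*(-12126) = (45 + 11*23) + 12126 = (45 + 253) + 12126 = 298 + 12126 = 12424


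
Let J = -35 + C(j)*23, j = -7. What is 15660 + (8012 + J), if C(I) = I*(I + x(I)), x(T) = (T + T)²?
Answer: -6792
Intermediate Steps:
x(T) = 4*T² (x(T) = (2*T)² = 4*T²)
C(I) = I*(I + 4*I²)
J = -30464 (J = -35 + ((-7)²*(1 + 4*(-7)))*23 = -35 + (49*(1 - 28))*23 = -35 + (49*(-27))*23 = -35 - 1323*23 = -35 - 30429 = -30464)
15660 + (8012 + J) = 15660 + (8012 - 30464) = 15660 - 22452 = -6792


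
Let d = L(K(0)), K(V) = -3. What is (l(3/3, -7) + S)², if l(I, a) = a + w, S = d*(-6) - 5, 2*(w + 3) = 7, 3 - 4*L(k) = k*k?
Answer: 25/4 ≈ 6.2500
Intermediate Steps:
L(k) = ¾ - k²/4 (L(k) = ¾ - k*k/4 = ¾ - k²/4)
w = ½ (w = -3 + (½)*7 = -3 + 7/2 = ½ ≈ 0.50000)
d = -3/2 (d = ¾ - ¼*(-3)² = ¾ - ¼*9 = ¾ - 9/4 = -3/2 ≈ -1.5000)
S = 4 (S = -3/2*(-6) - 5 = 9 - 5 = 4)
l(I, a) = ½ + a (l(I, a) = a + ½ = ½ + a)
(l(3/3, -7) + S)² = ((½ - 7) + 4)² = (-13/2 + 4)² = (-5/2)² = 25/4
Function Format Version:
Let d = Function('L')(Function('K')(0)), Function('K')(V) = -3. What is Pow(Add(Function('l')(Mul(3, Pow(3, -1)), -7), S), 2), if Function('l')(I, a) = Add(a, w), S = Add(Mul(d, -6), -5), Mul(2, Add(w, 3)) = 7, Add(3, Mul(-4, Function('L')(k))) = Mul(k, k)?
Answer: Rational(25, 4) ≈ 6.2500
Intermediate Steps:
Function('L')(k) = Add(Rational(3, 4), Mul(Rational(-1, 4), Pow(k, 2))) (Function('L')(k) = Add(Rational(3, 4), Mul(Rational(-1, 4), Mul(k, k))) = Add(Rational(3, 4), Mul(Rational(-1, 4), Pow(k, 2))))
w = Rational(1, 2) (w = Add(-3, Mul(Rational(1, 2), 7)) = Add(-3, Rational(7, 2)) = Rational(1, 2) ≈ 0.50000)
d = Rational(-3, 2) (d = Add(Rational(3, 4), Mul(Rational(-1, 4), Pow(-3, 2))) = Add(Rational(3, 4), Mul(Rational(-1, 4), 9)) = Add(Rational(3, 4), Rational(-9, 4)) = Rational(-3, 2) ≈ -1.5000)
S = 4 (S = Add(Mul(Rational(-3, 2), -6), -5) = Add(9, -5) = 4)
Function('l')(I, a) = Add(Rational(1, 2), a) (Function('l')(I, a) = Add(a, Rational(1, 2)) = Add(Rational(1, 2), a))
Pow(Add(Function('l')(Mul(3, Pow(3, -1)), -7), S), 2) = Pow(Add(Add(Rational(1, 2), -7), 4), 2) = Pow(Add(Rational(-13, 2), 4), 2) = Pow(Rational(-5, 2), 2) = Rational(25, 4)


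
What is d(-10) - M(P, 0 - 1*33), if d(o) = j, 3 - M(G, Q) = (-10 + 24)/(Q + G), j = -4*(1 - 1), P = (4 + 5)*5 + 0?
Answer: -11/6 ≈ -1.8333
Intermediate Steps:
P = 45 (P = 9*5 + 0 = 45 + 0 = 45)
j = 0 (j = -4*0 = 0)
M(G, Q) = 3 - 14/(G + Q) (M(G, Q) = 3 - (-10 + 24)/(Q + G) = 3 - 14/(G + Q))
d(o) = 0
d(-10) - M(P, 0 - 1*33) = 0 - (-14 + 3*45 + 3*(0 - 1*33))/(45 + (0 - 1*33)) = 0 - (-14 + 135 + 3*(0 - 33))/(45 + (0 - 33)) = 0 - (-14 + 135 + 3*(-33))/(45 - 33) = 0 - (-14 + 135 - 99)/12 = 0 - 22/12 = 0 - 1*11/6 = 0 - 11/6 = -11/6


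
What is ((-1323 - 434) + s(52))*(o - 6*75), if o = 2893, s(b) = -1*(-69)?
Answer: -4123784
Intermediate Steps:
s(b) = 69
((-1323 - 434) + s(52))*(o - 6*75) = ((-1323 - 434) + 69)*(2893 - 6*75) = (-1757 + 69)*(2893 - 450) = -1688*2443 = -4123784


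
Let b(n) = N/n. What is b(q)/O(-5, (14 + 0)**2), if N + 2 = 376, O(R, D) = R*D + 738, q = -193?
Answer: 17/2123 ≈ 0.0080075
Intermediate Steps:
O(R, D) = 738 + D*R (O(R, D) = D*R + 738 = 738 + D*R)
N = 374 (N = -2 + 376 = 374)
b(n) = 374/n
b(q)/O(-5, (14 + 0)**2) = (374/(-193))/(738 + (14 + 0)**2*(-5)) = (374*(-1/193))/(738 + 14**2*(-5)) = -374/(193*(738 + 196*(-5))) = -374/(193*(738 - 980)) = -374/193/(-242) = -374/193*(-1/242) = 17/2123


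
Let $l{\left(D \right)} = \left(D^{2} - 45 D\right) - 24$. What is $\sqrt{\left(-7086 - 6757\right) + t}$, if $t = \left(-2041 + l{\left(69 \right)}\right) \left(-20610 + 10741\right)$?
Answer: $\sqrt{4022578} \approx 2005.6$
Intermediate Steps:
$l{\left(D \right)} = -24 + D^{2} - 45 D$
$t = 4036421$ ($t = \left(-2041 - \left(3129 - 4761\right)\right) \left(-20610 + 10741\right) = \left(-2041 - -1632\right) \left(-9869\right) = \left(-2041 + 1632\right) \left(-9869\right) = \left(-409\right) \left(-9869\right) = 4036421$)
$\sqrt{\left(-7086 - 6757\right) + t} = \sqrt{\left(-7086 - 6757\right) + 4036421} = \sqrt{-13843 + 4036421} = \sqrt{4022578}$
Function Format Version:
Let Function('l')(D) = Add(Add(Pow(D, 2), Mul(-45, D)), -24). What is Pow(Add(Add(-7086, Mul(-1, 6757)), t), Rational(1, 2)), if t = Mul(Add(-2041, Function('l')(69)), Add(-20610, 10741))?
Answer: Pow(4022578, Rational(1, 2)) ≈ 2005.6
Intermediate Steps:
Function('l')(D) = Add(-24, Pow(D, 2), Mul(-45, D))
t = 4036421 (t = Mul(Add(-2041, Add(-24, Pow(69, 2), Mul(-45, 69))), Add(-20610, 10741)) = Mul(Add(-2041, Add(-24, 4761, -3105)), -9869) = Mul(Add(-2041, 1632), -9869) = Mul(-409, -9869) = 4036421)
Pow(Add(Add(-7086, Mul(-1, 6757)), t), Rational(1, 2)) = Pow(Add(Add(-7086, Mul(-1, 6757)), 4036421), Rational(1, 2)) = Pow(Add(Add(-7086, -6757), 4036421), Rational(1, 2)) = Pow(Add(-13843, 4036421), Rational(1, 2)) = Pow(4022578, Rational(1, 2))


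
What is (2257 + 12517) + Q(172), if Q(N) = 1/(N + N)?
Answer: 5082257/344 ≈ 14774.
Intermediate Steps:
Q(N) = 1/(2*N)
(2257 + 12517) + Q(172) = (2257 + 12517) + (1/2)/172 = 14774 + (1/2)*(1/172) = 14774 + 1/344 = 5082257/344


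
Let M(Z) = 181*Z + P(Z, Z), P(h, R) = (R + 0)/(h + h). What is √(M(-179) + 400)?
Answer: I*√127994/2 ≈ 178.88*I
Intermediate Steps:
P(h, R) = R/(2*h) (P(h, R) = R/((2*h)) = R*(1/(2*h)) = R/(2*h))
M(Z) = ½ + 181*Z (M(Z) = 181*Z + Z/(2*Z) = 181*Z + ½ = ½ + 181*Z)
√(M(-179) + 400) = √((½ + 181*(-179)) + 400) = √((½ - 32399) + 400) = √(-64797/2 + 400) = √(-63997/2) = I*√127994/2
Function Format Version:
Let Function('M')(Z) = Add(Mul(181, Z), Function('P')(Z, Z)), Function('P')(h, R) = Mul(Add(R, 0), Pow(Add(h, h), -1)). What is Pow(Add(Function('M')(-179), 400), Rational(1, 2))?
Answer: Mul(Rational(1, 2), I, Pow(127994, Rational(1, 2))) ≈ Mul(178.88, I)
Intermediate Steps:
Function('P')(h, R) = Mul(Rational(1, 2), R, Pow(h, -1)) (Function('P')(h, R) = Mul(R, Pow(Mul(2, h), -1)) = Mul(R, Mul(Rational(1, 2), Pow(h, -1))) = Mul(Rational(1, 2), R, Pow(h, -1)))
Function('M')(Z) = Add(Rational(1, 2), Mul(181, Z)) (Function('M')(Z) = Add(Mul(181, Z), Mul(Rational(1, 2), Z, Pow(Z, -1))) = Add(Mul(181, Z), Rational(1, 2)) = Add(Rational(1, 2), Mul(181, Z)))
Pow(Add(Function('M')(-179), 400), Rational(1, 2)) = Pow(Add(Add(Rational(1, 2), Mul(181, -179)), 400), Rational(1, 2)) = Pow(Add(Add(Rational(1, 2), -32399), 400), Rational(1, 2)) = Pow(Add(Rational(-64797, 2), 400), Rational(1, 2)) = Pow(Rational(-63997, 2), Rational(1, 2)) = Mul(Rational(1, 2), I, Pow(127994, Rational(1, 2)))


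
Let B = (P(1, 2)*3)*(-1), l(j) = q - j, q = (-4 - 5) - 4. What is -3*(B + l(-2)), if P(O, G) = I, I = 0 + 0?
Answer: 33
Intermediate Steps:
I = 0
q = -13 (q = -9 - 4 = -13)
P(O, G) = 0
l(j) = -13 - j
B = 0 (B = (0*3)*(-1) = 0*(-1) = 0)
-3*(B + l(-2)) = -3*(0 + (-13 - 1*(-2))) = -3*(0 + (-13 + 2)) = -3*(0 - 11) = -3*(-11) = 33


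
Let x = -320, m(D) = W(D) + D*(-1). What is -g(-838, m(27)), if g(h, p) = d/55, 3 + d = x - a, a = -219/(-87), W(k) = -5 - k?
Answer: 1888/319 ≈ 5.9185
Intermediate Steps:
m(D) = -5 - 2*D (m(D) = (-5 - D) + D*(-1) = (-5 - D) - D = -5 - 2*D)
a = 73/29 (a = -219*(-1/87) = 73/29 ≈ 2.5172)
d = -9440/29 (d = -3 + (-320 - 1*73/29) = -3 + (-320 - 73/29) = -3 - 9353/29 = -9440/29 ≈ -325.52)
g(h, p) = -1888/319 (g(h, p) = -9440/29/55 = -9440/29*1/55 = -1888/319)
-g(-838, m(27)) = -1*(-1888/319) = 1888/319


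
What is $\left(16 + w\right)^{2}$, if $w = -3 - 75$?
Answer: $3844$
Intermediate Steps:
$w = -78$ ($w = -3 - 75 = -78$)
$\left(16 + w\right)^{2} = \left(16 - 78\right)^{2} = \left(-62\right)^{2} = 3844$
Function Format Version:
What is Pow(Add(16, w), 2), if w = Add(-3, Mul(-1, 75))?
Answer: 3844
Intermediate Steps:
w = -78 (w = Add(-3, -75) = -78)
Pow(Add(16, w), 2) = Pow(Add(16, -78), 2) = Pow(-62, 2) = 3844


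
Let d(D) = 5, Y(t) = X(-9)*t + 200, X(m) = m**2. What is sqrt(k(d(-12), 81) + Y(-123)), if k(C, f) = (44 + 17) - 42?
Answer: 4*I*sqrt(609) ≈ 98.712*I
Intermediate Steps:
Y(t) = 200 + 81*t (Y(t) = (-9)**2*t + 200 = 81*t + 200 = 200 + 81*t)
k(C, f) = 19 (k(C, f) = 61 - 42 = 19)
sqrt(k(d(-12), 81) + Y(-123)) = sqrt(19 + (200 + 81*(-123))) = sqrt(19 + (200 - 9963)) = sqrt(19 - 9763) = sqrt(-9744) = 4*I*sqrt(609)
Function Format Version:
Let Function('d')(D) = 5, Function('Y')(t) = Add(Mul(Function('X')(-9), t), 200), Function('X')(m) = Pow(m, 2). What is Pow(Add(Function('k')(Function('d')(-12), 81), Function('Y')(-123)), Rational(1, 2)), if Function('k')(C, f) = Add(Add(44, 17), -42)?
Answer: Mul(4, I, Pow(609, Rational(1, 2))) ≈ Mul(98.712, I)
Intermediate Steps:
Function('Y')(t) = Add(200, Mul(81, t)) (Function('Y')(t) = Add(Mul(Pow(-9, 2), t), 200) = Add(Mul(81, t), 200) = Add(200, Mul(81, t)))
Function('k')(C, f) = 19 (Function('k')(C, f) = Add(61, -42) = 19)
Pow(Add(Function('k')(Function('d')(-12), 81), Function('Y')(-123)), Rational(1, 2)) = Pow(Add(19, Add(200, Mul(81, -123))), Rational(1, 2)) = Pow(Add(19, Add(200, -9963)), Rational(1, 2)) = Pow(Add(19, -9763), Rational(1, 2)) = Pow(-9744, Rational(1, 2)) = Mul(4, I, Pow(609, Rational(1, 2)))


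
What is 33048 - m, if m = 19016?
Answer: 14032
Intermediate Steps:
33048 - m = 33048 - 1*19016 = 33048 - 19016 = 14032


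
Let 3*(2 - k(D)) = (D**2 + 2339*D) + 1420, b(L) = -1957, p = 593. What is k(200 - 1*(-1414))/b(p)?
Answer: 6381556/5871 ≈ 1087.0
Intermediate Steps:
k(D) = -1414/3 - 2339*D/3 - D**2/3 (k(D) = 2 - ((D**2 + 2339*D) + 1420)/3 = 2 - (1420 + D**2 + 2339*D)/3 = 2 + (-1420/3 - 2339*D/3 - D**2/3) = -1414/3 - 2339*D/3 - D**2/3)
k(200 - 1*(-1414))/b(p) = (-1414/3 - 2339*(200 - 1*(-1414))/3 - (200 - 1*(-1414))**2/3)/(-1957) = (-1414/3 - 2339*(200 + 1414)/3 - (200 + 1414)**2/3)*(-1/1957) = (-1414/3 - 2339/3*1614 - 1/3*1614**2)*(-1/1957) = (-1414/3 - 1258382 - 1/3*2604996)*(-1/1957) = (-1414/3 - 1258382 - 868332)*(-1/1957) = -6381556/3*(-1/1957) = 6381556/5871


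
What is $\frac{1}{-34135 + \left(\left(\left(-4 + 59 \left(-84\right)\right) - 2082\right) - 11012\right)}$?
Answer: $- \frac{1}{52189} \approx -1.9161 \cdot 10^{-5}$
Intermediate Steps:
$\frac{1}{-34135 + \left(\left(\left(-4 + 59 \left(-84\right)\right) - 2082\right) - 11012\right)} = \frac{1}{-34135 - 18054} = \frac{1}{-52189} = - \frac{1}{52189}$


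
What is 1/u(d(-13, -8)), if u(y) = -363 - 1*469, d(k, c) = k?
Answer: -1/832 ≈ -0.0012019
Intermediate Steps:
u(y) = -832 (u(y) = -363 - 469 = -832)
1/u(d(-13, -8)) = 1/(-832) = -1/832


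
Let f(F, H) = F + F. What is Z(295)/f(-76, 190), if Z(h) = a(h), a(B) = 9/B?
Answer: -9/44840 ≈ -0.00020071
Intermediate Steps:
f(F, H) = 2*F
Z(h) = 9/h
Z(295)/f(-76, 190) = (9/295)/((2*(-76))) = (9*(1/295))/(-152) = (9/295)*(-1/152) = -9/44840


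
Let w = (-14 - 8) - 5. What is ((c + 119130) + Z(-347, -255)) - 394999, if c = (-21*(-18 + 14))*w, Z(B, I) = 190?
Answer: -277947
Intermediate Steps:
w = -27 (w = -22 - 5 = -27)
c = -2268 (c = -21*(-18 + 14)*(-27) = -21*(-4)*(-27) = 84*(-27) = -2268)
((c + 119130) + Z(-347, -255)) - 394999 = ((-2268 + 119130) + 190) - 394999 = (116862 + 190) - 394999 = 117052 - 394999 = -277947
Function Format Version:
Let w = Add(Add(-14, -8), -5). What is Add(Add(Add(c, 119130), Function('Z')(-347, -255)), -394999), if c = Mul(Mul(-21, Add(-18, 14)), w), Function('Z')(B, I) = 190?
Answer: -277947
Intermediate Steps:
w = -27 (w = Add(-22, -5) = -27)
c = -2268 (c = Mul(Mul(-21, Add(-18, 14)), -27) = Mul(Mul(-21, -4), -27) = Mul(84, -27) = -2268)
Add(Add(Add(c, 119130), Function('Z')(-347, -255)), -394999) = Add(Add(Add(-2268, 119130), 190), -394999) = Add(Add(116862, 190), -394999) = Add(117052, -394999) = -277947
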